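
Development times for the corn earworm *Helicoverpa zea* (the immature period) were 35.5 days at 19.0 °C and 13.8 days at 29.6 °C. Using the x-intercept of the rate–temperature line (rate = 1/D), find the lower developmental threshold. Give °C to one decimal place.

Under the model K = D·(T − T_b), so D₁·(T₁ − T_b) = D₂·(T₂ − T_b).
35.5·(19.0 − T_b) = 13.8·(29.6 − T_b)
T_b = (35.5·19.0 − 13.8·29.6) / (35.5 − 13.8) = 266.02 / 21.7 = 12.259 °C ≈ 12.3 °C.

12.3 °C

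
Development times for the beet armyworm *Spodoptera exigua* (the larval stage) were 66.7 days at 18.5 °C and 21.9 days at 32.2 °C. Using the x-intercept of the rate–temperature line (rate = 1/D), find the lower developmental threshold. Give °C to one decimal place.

Linear rate model ⇒ the product D·(T − T_b) is constant across temperatures.
66.7·(18.5 − T_b) = 21.9·(32.2 − T_b)
T_b = (66.7·18.5 − 21.9·32.2) / (66.7 − 21.9) = 528.77 / 44.8 = 11.803 °C ≈ 11.8 °C.

11.8 °C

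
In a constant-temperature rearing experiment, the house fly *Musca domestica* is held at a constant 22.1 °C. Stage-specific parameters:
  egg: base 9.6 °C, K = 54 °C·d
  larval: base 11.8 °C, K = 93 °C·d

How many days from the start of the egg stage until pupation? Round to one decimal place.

egg: 54 / (22.1 − 9.6) = 54 / 12.5 = 4.320 d.
larval: 93 / (22.1 − 11.8) = 93 / 10.3 = 9.029 d.
Sum = 13.349 ≈ 13.3 days.

13.3 days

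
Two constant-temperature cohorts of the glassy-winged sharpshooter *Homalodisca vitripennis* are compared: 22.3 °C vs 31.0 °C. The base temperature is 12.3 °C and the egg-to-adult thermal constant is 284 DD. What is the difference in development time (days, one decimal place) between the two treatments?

13.2 days

At 22.3 °C: 284 / (22.3 − 12.3) = 284 / 10.0 = 28.400 d.
At 31.0 °C: 284 / (31.0 − 12.3) = 284 / 18.7 = 15.187 d.
Difference = |28.400 − 15.187| = 13.213 ≈ 13.2 days.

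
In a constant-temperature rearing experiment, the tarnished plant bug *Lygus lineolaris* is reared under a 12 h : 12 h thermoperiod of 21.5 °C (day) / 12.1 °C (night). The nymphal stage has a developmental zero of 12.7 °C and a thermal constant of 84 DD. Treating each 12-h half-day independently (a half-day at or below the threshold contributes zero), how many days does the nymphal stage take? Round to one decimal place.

19.1 days

Day half: max(0, 21.5 − 12.7) × 0.5 = 8.8 × 0.5 = 4.40 DD.
Night half: max(0, 12.1 − 12.7) × 0.5 = 0.0 × 0.5 = 0.00 DD.
Per 24 h: 4.40 DD/day.
Duration = 84 / 4.40 = 19.091 ≈ 19.1 days.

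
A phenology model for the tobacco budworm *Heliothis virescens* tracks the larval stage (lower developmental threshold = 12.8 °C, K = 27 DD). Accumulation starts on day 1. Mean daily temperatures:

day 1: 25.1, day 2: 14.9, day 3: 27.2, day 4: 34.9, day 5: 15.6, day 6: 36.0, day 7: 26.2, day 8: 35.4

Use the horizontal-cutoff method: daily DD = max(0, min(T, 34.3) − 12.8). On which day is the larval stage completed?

day 3

Daily DD above 12.8 °C (capped at 21.5): 12.3, 2.1, 14.4, 21.5, 2.8, 21.5, 13.4, 21.5.
Cumulative: 12.3, 14.4, 28.8, 50.3, 53.1, 74.6, 88.0, 109.5.
The total first reaches 27 DD on day 3.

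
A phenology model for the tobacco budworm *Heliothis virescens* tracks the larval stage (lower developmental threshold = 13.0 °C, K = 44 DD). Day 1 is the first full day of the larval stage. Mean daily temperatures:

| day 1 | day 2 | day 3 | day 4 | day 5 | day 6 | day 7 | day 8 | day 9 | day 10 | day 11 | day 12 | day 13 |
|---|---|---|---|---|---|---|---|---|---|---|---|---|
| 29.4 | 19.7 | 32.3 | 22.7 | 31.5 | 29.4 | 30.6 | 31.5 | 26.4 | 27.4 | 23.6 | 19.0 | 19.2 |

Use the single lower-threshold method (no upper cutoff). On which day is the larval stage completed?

day 4

Daily DD above 13.0 °C: 16.4, 6.7, 19.3, 9.7, 18.5, 16.4, 17.6, 18.5, 13.4, 14.4, 10.6, 6.0, 6.2.
Cumulative: 16.4, 23.1, 42.4, 52.1, 70.6, 87.0, 104.6, 123.1, 136.5, 150.9, 161.5, 167.5, 173.7.
The total first reaches 44 DD on day 4.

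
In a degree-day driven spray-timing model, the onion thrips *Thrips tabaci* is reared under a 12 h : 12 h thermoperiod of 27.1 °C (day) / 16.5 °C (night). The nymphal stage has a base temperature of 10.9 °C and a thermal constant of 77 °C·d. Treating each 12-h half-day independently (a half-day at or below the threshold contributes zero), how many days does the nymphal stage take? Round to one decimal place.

7.1 days

Day half: max(0, 27.1 − 10.9) × 0.5 = 16.2 × 0.5 = 8.10 DD.
Night half: max(0, 16.5 − 10.9) × 0.5 = 5.6 × 0.5 = 2.80 DD.
Per 24 h: 10.90 DD/day.
Duration = 77 / 10.90 = 7.064 ≈ 7.1 days.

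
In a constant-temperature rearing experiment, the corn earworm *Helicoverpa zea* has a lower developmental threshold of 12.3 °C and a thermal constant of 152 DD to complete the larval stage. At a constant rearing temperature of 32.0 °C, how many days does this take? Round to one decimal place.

7.7 days

Daily accumulation = 32.0 − 12.3 = 19.7 DD/day.
Duration = 152 / 19.7 = 7.716 ≈ 7.7 days.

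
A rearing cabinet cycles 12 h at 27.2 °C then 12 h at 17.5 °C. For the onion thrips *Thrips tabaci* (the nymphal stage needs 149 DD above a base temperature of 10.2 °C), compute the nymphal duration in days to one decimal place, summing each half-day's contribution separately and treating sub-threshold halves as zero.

12.3 days

Day half: max(0, 27.2 − 10.2) × 0.5 = 17.0 × 0.5 = 8.50 DD.
Night half: max(0, 17.5 − 10.2) × 0.5 = 7.3 × 0.5 = 3.65 DD.
Per 24 h: 12.15 DD/day.
Duration = 149 / 12.15 = 12.263 ≈ 12.3 days.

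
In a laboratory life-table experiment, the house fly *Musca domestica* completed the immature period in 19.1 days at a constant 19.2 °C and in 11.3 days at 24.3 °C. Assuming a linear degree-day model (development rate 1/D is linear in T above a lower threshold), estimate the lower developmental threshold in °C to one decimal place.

11.8 °C

Under the model K = D·(T − T_b), so D₁·(T₁ − T_b) = D₂·(T₂ − T_b).
19.1·(19.2 − T_b) = 11.3·(24.3 − T_b)
T_b = (19.1·19.2 − 11.3·24.3) / (19.1 − 11.3) = 92.13 / 7.8 = 11.812 °C ≈ 11.8 °C.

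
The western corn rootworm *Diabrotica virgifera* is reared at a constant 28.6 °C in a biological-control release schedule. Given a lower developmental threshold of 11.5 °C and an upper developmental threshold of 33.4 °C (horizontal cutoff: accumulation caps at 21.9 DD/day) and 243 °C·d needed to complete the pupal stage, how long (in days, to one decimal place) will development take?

Daily accumulation = 28.6 − 11.5 = 17.1 DD/day.
Duration = 243 / 17.1 = 14.211 ≈ 14.2 days.

14.2 days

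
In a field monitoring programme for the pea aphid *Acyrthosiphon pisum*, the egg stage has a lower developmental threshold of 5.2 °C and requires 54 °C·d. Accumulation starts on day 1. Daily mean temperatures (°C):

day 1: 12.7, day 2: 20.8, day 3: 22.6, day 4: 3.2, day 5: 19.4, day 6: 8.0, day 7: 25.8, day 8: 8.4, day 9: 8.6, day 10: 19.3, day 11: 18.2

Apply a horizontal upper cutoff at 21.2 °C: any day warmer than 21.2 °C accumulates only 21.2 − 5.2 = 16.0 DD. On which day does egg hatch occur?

day 6

Daily DD above 5.2 °C (capped at 16.0): 7.5, 15.6, 16.0, 0.0, 14.2, 2.8, 16.0, 3.2, 3.4, 14.1, 13.0.
Cumulative: 7.5, 23.1, 39.1, 39.1, 53.3, 56.1, 72.1, 75.3, 78.7, 92.8, 105.8.
The total first reaches 54 DD on day 6.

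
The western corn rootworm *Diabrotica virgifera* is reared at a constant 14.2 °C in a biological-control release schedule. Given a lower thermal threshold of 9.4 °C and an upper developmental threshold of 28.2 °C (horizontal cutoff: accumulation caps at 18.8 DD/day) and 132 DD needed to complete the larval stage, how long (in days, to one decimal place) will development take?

Daily accumulation = 14.2 − 9.4 = 4.8 DD/day.
Duration = 132 / 4.8 = 27.500 ≈ 27.5 days.

27.5 days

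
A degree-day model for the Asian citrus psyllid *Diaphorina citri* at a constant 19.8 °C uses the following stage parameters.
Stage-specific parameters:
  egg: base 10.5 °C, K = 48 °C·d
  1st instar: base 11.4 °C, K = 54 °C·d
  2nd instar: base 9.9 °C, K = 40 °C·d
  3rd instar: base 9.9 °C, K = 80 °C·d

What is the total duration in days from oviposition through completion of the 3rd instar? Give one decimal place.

23.7 days

egg: 48 / (19.8 − 10.5) = 48 / 9.3 = 5.161 d.
1st instar: 54 / (19.8 − 11.4) = 54 / 8.4 = 6.429 d.
2nd instar: 40 / (19.8 − 9.9) = 40 / 9.9 = 4.040 d.
3rd instar: 80 / (19.8 − 9.9) = 80 / 9.9 = 8.081 d.
Sum = 23.711 ≈ 23.7 days.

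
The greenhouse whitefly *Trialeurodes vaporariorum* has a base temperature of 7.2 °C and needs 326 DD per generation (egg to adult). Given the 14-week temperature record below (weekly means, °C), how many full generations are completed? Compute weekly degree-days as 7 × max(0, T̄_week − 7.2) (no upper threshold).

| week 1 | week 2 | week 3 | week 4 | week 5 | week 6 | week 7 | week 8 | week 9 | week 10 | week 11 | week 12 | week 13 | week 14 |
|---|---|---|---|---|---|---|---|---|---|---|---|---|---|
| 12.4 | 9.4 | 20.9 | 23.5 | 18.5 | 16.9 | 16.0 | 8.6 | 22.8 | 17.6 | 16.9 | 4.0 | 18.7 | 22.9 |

Weekly DD (7 × max(0, T̄ − 7.2)): 36.4, 15.4, 95.9, 114.1, 79.1, 67.9, 61.6, 9.8, 109.2, 72.8, 67.9, 0.0, 80.5, 109.9.
Season total = 920.5 DD.
Complete generations = ⌊920.5 / 326⌋ = 2.

2 generations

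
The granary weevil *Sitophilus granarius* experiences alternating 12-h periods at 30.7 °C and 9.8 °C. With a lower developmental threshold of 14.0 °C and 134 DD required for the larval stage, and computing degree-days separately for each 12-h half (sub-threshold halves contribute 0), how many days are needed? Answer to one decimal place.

Day half: max(0, 30.7 − 14.0) × 0.5 = 16.7 × 0.5 = 8.35 DD.
Night half: max(0, 9.8 − 14.0) × 0.5 = 0.0 × 0.5 = 0.00 DD.
Per 24 h: 8.35 DD/day.
Duration = 134 / 8.35 = 16.048 ≈ 16.0 days.

16.0 days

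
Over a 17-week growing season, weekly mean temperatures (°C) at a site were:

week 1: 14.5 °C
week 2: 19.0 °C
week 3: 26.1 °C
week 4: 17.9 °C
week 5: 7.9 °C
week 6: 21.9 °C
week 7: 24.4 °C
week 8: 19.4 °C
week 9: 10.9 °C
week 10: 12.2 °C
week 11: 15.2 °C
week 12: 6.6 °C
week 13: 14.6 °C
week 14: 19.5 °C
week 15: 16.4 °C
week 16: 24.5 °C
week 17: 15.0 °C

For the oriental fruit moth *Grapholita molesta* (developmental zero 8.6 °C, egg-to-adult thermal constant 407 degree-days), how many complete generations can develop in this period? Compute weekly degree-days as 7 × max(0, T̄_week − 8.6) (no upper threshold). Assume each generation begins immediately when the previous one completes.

2 generations

Weekly DD (7 × max(0, T̄ − 8.6)): 41.3, 72.8, 122.5, 65.1, 0.0, 93.1, 110.6, 75.6, 16.1, 25.2, 46.2, 0.0, 42.0, 76.3, 54.6, 111.3, 44.8.
Season total = 997.5 DD.
Complete generations = ⌊997.5 / 407⌋ = 2.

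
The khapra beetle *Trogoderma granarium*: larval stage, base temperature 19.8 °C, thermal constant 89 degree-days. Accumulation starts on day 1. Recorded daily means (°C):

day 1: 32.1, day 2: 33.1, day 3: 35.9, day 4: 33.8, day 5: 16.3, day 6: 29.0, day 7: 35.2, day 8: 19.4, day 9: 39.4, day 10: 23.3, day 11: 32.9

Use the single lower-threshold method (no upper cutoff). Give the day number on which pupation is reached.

Daily DD above 19.8 °C: 12.3, 13.3, 16.1, 14.0, 0.0, 9.2, 15.4, 0.0, 19.6, 3.5, 13.1.
Cumulative: 12.3, 25.6, 41.7, 55.7, 55.7, 64.9, 80.3, 80.3, 99.9, 103.4, 116.5.
The total first reaches 89 DD on day 9.

day 9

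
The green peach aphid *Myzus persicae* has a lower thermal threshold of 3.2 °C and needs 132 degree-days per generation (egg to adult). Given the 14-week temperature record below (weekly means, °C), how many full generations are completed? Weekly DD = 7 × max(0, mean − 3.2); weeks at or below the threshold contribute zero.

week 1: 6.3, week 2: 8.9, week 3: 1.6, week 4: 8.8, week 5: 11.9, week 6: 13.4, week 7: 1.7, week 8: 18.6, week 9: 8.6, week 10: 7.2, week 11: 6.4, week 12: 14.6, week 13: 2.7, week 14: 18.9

Weekly DD (7 × max(0, T̄ − 3.2)): 21.7, 39.9, 0.0, 39.2, 60.9, 71.4, 0.0, 107.8, 37.8, 28.0, 22.4, 79.8, 0.0, 109.9.
Season total = 618.8 DD.
Complete generations = ⌊618.8 / 132⌋ = 4.

4 generations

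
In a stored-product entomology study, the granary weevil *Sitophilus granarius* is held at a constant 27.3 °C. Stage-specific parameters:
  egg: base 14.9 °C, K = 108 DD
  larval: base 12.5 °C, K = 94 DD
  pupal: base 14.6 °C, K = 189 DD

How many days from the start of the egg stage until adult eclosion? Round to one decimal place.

egg: 108 / (27.3 − 14.9) = 108 / 12.4 = 8.710 d.
larval: 94 / (27.3 − 12.5) = 94 / 14.8 = 6.351 d.
pupal: 189 / (27.3 − 14.6) = 189 / 12.7 = 14.882 d.
Sum = 29.943 ≈ 29.9 days.

29.9 days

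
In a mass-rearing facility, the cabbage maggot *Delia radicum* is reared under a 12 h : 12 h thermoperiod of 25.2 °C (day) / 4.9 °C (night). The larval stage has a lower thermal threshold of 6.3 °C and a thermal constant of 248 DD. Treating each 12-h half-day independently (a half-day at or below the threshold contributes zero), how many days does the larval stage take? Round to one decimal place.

Day half: max(0, 25.2 − 6.3) × 0.5 = 18.9 × 0.5 = 9.45 DD.
Night half: max(0, 4.9 − 6.3) × 0.5 = 0.0 × 0.5 = 0.00 DD.
Per 24 h: 9.45 DD/day.
Duration = 248 / 9.45 = 26.243 ≈ 26.2 days.

26.2 days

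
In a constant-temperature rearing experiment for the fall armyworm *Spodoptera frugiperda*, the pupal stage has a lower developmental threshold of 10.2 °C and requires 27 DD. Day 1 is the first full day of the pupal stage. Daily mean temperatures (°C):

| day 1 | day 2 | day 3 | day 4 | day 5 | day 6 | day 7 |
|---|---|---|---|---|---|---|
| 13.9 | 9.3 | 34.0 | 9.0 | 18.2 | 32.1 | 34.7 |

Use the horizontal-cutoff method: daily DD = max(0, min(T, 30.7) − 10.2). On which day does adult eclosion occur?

Daily DD above 10.2 °C (capped at 20.5): 3.7, 0.0, 20.5, 0.0, 8.0, 20.5, 20.5.
Cumulative: 3.7, 3.7, 24.2, 24.2, 32.2, 52.7, 73.2.
The total first reaches 27 DD on day 5.

day 5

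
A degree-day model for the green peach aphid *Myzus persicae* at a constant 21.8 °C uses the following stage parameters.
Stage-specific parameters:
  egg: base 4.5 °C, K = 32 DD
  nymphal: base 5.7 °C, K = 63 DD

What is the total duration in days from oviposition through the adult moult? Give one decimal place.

egg: 32 / (21.8 − 4.5) = 32 / 17.3 = 1.850 d.
nymphal: 63 / (21.8 − 5.7) = 63 / 16.1 = 3.913 d.
Sum = 5.763 ≈ 5.8 days.

5.8 days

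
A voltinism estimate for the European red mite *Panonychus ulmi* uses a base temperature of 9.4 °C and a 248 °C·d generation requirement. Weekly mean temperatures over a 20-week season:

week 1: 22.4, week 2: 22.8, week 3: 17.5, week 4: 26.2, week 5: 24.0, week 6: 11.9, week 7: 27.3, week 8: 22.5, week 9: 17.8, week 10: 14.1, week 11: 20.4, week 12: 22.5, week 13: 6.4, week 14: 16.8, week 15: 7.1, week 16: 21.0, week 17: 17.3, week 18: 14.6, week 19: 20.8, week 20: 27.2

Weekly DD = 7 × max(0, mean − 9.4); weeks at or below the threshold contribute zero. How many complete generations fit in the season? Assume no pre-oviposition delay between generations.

Weekly DD (7 × max(0, T̄ − 9.4)): 91.0, 93.8, 56.7, 117.6, 102.2, 17.5, 125.3, 91.7, 58.8, 32.9, 77.0, 91.7, 0.0, 51.8, 0.0, 81.2, 55.3, 36.4, 79.8, 124.6.
Season total = 1385.3 DD.
Complete generations = ⌊1385.3 / 248⌋ = 5.

5 generations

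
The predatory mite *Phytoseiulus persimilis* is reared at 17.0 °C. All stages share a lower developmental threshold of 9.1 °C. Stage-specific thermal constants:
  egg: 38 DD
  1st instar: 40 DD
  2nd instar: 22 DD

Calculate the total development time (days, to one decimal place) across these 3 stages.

Daily accumulation at 17.0 °C = 17.0 − 9.1 = 7.9 DD/day.
Total K = 38 + 40 + 22 = 100 DD.
Total duration = 100 / 7.9 = 12.658 ≈ 12.7 days.

12.7 days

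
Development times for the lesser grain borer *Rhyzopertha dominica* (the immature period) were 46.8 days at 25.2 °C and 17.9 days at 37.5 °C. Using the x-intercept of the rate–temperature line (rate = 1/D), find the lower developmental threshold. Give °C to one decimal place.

17.6 °C

Linear rate model ⇒ the product D·(T − T_b) is constant across temperatures.
46.8·(25.2 − T_b) = 17.9·(37.5 − T_b)
T_b = (46.8·25.2 − 17.9·37.5) / (46.8 − 17.9) = 508.11 / 28.9 = 17.582 °C ≈ 17.6 °C.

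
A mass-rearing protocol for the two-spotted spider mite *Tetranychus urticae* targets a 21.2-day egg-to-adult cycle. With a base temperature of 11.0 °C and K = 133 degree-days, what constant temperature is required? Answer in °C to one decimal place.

17.3 °C

Required daily accumulation = 133 / 21.2 = 6.274 DD/day.
T = T_base + 6.274 = 11.0 + 6.274 = 17.274 ≈ 17.3 °C.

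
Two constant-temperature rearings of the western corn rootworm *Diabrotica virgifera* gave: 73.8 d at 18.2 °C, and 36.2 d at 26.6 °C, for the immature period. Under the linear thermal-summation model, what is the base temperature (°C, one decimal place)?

10.1 °C

Linear rate model ⇒ the product D·(T − T_b) is constant across temperatures.
73.8·(18.2 − T_b) = 36.2·(26.6 − T_b)
T_b = (73.8·18.2 − 36.2·26.6) / (73.8 − 36.2) = 380.24 / 37.6 = 10.113 °C ≈ 10.1 °C.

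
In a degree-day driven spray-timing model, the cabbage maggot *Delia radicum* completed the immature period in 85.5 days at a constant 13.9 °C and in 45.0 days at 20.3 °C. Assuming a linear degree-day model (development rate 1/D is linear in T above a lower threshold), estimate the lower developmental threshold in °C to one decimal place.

6.8 °C

Equal thermal constants: D₁(T₁ − T_b) = D₂(T₂ − T_b).
85.5·(13.9 − T_b) = 45.0·(20.3 − T_b)
T_b = (85.5·13.9 − 45.0·20.3) / (85.5 − 45.0) = 274.95 / 40.5 = 6.789 °C ≈ 6.8 °C.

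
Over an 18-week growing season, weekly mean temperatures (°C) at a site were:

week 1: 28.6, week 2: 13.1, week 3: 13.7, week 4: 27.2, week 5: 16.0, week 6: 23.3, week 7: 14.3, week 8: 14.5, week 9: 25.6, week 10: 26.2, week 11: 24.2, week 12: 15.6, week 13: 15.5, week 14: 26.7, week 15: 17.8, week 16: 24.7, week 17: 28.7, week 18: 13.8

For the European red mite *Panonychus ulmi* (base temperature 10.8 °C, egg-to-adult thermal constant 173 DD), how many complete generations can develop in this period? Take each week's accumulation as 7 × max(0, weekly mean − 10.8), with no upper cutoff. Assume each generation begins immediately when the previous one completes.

7 generations

Weekly DD (7 × max(0, T̄ − 10.8)): 124.6, 16.1, 20.3, 114.8, 36.4, 87.5, 24.5, 25.9, 103.6, 107.8, 93.8, 33.6, 32.9, 111.3, 49.0, 97.3, 125.3, 21.0.
Season total = 1225.7 DD.
Complete generations = ⌊1225.7 / 173⌋ = 7.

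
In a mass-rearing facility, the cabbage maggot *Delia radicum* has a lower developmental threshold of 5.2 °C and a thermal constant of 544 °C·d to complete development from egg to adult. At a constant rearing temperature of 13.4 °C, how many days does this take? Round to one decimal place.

66.3 days

Daily accumulation = 13.4 − 5.2 = 8.2 DD/day.
Duration = 544 / 8.2 = 66.341 ≈ 66.3 days.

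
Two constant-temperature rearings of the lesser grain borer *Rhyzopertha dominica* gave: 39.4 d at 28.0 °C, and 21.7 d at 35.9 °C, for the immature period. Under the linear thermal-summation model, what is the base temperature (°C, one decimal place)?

18.3 °C

Linear rate model ⇒ the product D·(T − T_b) is constant across temperatures.
39.4·(28.0 − T_b) = 21.7·(35.9 − T_b)
T_b = (39.4·28.0 − 21.7·35.9) / (39.4 − 21.7) = 324.17 / 17.7 = 18.315 °C ≈ 18.3 °C.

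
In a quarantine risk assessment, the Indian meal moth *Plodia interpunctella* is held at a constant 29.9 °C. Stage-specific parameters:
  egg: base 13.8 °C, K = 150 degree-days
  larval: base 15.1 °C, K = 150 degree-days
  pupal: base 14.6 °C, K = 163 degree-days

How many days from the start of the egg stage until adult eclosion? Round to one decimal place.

30.1 days

egg: 150 / (29.9 − 13.8) = 150 / 16.1 = 9.317 d.
larval: 150 / (29.9 − 15.1) = 150 / 14.8 = 10.135 d.
pupal: 163 / (29.9 − 14.6) = 163 / 15.3 = 10.654 d.
Sum = 30.106 ≈ 30.1 days.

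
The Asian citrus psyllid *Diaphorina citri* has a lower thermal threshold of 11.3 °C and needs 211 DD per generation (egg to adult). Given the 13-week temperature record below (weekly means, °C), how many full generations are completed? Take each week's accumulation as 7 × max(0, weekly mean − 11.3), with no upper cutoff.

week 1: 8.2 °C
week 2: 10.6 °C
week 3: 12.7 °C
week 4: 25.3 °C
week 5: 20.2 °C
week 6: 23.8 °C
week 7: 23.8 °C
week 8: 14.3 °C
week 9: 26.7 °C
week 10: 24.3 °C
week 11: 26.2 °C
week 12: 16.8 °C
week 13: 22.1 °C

3 generations

Weekly DD (7 × max(0, T̄ − 11.3)): 0.0, 0.0, 9.8, 98.0, 62.3, 87.5, 87.5, 21.0, 107.8, 91.0, 104.3, 38.5, 75.6.
Season total = 783.3 DD.
Complete generations = ⌊783.3 / 211⌋ = 3.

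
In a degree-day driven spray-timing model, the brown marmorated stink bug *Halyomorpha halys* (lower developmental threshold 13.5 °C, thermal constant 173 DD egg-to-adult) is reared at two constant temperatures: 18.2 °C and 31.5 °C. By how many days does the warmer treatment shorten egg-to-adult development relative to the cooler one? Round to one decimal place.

At 18.2 °C: 173 / (18.2 − 13.5) = 173 / 4.7 = 36.809 d.
At 31.5 °C: 173 / (31.5 − 13.5) = 173 / 18.0 = 9.611 d.
Difference = |36.809 − 9.611| = 27.197 ≈ 27.2 days.

27.2 days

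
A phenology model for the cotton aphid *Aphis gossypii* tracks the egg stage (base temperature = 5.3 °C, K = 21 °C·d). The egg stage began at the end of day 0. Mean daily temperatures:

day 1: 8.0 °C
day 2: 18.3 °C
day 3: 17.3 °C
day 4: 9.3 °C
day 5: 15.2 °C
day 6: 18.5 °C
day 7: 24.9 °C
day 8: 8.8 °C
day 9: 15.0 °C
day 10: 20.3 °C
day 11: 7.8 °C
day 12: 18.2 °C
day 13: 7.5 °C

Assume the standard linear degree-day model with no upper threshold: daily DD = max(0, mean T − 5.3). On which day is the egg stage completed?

Daily DD above 5.3 °C: 2.7, 13.0, 12.0, 4.0, 9.9, 13.2, 19.6, 3.5, 9.7, 15.0, 2.5, 12.9, 2.2.
Cumulative: 2.7, 15.7, 27.7, 31.7, 41.6, 54.8, 74.4, 77.9, 87.6, 102.6, 105.1, 118.0, 120.2.
The total first reaches 21 DD on day 3.

day 3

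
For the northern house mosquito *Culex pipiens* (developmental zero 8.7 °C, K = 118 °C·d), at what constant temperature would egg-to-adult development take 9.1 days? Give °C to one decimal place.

Required daily accumulation = 118 / 9.1 = 12.967 DD/day.
T = T_base + 12.967 = 8.7 + 12.967 = 21.667 ≈ 21.7 °C.

21.7 °C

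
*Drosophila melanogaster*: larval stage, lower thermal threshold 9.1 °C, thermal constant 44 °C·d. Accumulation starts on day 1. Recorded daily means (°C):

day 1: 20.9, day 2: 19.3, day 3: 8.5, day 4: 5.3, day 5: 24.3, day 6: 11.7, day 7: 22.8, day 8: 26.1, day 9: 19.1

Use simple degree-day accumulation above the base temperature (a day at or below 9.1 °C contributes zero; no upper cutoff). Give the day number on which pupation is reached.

day 7

Daily DD above 9.1 °C: 11.8, 10.2, 0.0, 0.0, 15.2, 2.6, 13.7, 17.0, 10.0.
Cumulative: 11.8, 22.0, 22.0, 22.0, 37.2, 39.8, 53.5, 70.5, 80.5.
The total first reaches 44 DD on day 7.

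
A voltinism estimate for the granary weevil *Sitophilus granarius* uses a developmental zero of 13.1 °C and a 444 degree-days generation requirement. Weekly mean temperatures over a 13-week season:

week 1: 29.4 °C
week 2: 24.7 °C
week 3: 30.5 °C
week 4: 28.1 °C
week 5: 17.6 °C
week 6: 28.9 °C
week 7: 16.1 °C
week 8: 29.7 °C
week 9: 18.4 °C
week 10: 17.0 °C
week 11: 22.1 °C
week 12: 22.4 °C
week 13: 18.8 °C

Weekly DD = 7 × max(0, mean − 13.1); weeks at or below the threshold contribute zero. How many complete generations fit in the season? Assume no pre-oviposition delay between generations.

2 generations

Weekly DD (7 × max(0, T̄ − 13.1)): 114.1, 81.2, 121.8, 105.0, 31.5, 110.6, 21.0, 116.2, 37.1, 27.3, 63.0, 65.1, 39.9.
Season total = 933.8 DD.
Complete generations = ⌊933.8 / 444⌋ = 2.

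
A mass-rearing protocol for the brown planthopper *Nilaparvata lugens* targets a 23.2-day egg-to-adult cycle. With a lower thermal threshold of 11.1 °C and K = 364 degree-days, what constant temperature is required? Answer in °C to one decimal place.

Required daily accumulation = 364 / 23.2 = 15.690 DD/day.
T = T_base + 15.690 = 11.1 + 15.690 = 26.790 ≈ 26.8 °C.

26.8 °C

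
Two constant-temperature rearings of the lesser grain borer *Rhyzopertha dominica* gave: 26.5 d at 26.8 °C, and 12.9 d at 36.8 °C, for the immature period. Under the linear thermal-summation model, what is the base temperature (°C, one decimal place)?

17.3 °C

Linear rate model ⇒ the product D·(T − T_b) is constant across temperatures.
26.5·(26.8 − T_b) = 12.9·(36.8 − T_b)
T_b = (26.5·26.8 − 12.9·36.8) / (26.5 − 12.9) = 235.48 / 13.6 = 17.315 °C ≈ 17.3 °C.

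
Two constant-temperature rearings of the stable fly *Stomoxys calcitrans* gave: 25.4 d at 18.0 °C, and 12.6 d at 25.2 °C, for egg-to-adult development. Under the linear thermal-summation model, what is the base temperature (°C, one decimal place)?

10.9 °C

Linear rate model ⇒ the product D·(T − T_b) is constant across temperatures.
25.4·(18.0 − T_b) = 12.6·(25.2 − T_b)
T_b = (25.4·18.0 − 12.6·25.2) / (25.4 − 12.6) = 139.68 / 12.8 = 10.913 °C ≈ 10.9 °C.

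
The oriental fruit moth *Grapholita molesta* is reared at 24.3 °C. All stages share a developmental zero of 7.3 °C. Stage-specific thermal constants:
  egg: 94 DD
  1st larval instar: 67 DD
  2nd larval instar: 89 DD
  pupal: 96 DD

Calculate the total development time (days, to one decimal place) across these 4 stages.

20.4 days

Daily accumulation at 24.3 °C = 24.3 − 7.3 = 17.0 DD/day.
Total K = 94 + 67 + 89 + 96 = 346 DD.
Total duration = 346 / 17.0 = 20.353 ≈ 20.4 days.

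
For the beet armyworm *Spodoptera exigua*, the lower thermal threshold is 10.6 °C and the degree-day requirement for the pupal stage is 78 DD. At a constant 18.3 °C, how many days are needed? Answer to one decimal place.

10.1 days

Daily accumulation = 18.3 − 10.6 = 7.7 DD/day.
Duration = 78 / 7.7 = 10.130 ≈ 10.1 days.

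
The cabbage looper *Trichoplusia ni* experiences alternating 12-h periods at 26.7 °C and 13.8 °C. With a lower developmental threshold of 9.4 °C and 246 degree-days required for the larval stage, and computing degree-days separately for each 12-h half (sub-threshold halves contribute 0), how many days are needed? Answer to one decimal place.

Day half: max(0, 26.7 − 9.4) × 0.5 = 17.3 × 0.5 = 8.65 DD.
Night half: max(0, 13.8 − 9.4) × 0.5 = 4.4 × 0.5 = 2.20 DD.
Per 24 h: 10.85 DD/day.
Duration = 246 / 10.85 = 22.673 ≈ 22.7 days.

22.7 days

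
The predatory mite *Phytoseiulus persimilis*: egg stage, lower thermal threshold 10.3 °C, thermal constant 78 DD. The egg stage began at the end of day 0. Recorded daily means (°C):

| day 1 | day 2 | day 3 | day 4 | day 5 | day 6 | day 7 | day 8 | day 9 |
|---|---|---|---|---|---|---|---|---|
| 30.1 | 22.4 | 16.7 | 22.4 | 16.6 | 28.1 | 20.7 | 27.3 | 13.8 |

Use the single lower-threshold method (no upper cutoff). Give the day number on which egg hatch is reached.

Daily DD above 10.3 °C: 19.8, 12.1, 6.4, 12.1, 6.3, 17.8, 10.4, 17.0, 3.5.
Cumulative: 19.8, 31.9, 38.3, 50.4, 56.7, 74.5, 84.9, 101.9, 105.4.
The total first reaches 78 DD on day 7.

day 7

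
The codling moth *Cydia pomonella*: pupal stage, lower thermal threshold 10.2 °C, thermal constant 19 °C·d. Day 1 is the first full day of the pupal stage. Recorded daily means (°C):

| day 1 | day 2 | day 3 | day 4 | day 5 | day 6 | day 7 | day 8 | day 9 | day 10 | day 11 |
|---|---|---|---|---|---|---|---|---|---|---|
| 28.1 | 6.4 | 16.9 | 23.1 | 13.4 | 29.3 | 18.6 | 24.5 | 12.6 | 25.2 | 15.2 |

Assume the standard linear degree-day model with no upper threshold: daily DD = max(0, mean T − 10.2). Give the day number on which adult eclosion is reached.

day 3

Daily DD above 10.2 °C: 17.9, 0.0, 6.7, 12.9, 3.2, 19.1, 8.4, 14.3, 2.4, 15.0, 5.0.
Cumulative: 17.9, 17.9, 24.6, 37.5, 40.7, 59.8, 68.2, 82.5, 84.9, 99.9, 104.9.
The total first reaches 19 DD on day 3.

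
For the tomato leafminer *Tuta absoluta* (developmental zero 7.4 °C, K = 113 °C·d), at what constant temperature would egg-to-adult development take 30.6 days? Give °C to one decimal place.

11.1 °C

Required daily accumulation = 113 / 30.6 = 3.693 DD/day.
T = T_base + 3.693 = 7.4 + 3.693 = 11.093 ≈ 11.1 °C.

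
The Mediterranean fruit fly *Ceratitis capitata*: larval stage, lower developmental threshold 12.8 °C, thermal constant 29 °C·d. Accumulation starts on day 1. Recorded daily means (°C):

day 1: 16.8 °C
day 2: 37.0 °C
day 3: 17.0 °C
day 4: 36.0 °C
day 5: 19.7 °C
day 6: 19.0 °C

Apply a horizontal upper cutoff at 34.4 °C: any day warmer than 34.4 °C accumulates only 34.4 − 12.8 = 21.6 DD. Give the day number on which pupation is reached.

Daily DD above 12.8 °C (capped at 21.6): 4.0, 21.6, 4.2, 21.6, 6.9, 6.2.
Cumulative: 4.0, 25.6, 29.8, 51.4, 58.3, 64.5.
The total first reaches 29 DD on day 3.

day 3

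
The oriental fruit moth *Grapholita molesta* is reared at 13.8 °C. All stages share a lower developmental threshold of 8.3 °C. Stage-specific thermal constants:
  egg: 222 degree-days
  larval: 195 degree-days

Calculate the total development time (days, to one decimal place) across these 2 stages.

75.8 days

Daily accumulation at 13.8 °C = 13.8 − 8.3 = 5.5 DD/day.
Total K = 222 + 195 = 417 DD.
Total duration = 417 / 5.5 = 75.818 ≈ 75.8 days.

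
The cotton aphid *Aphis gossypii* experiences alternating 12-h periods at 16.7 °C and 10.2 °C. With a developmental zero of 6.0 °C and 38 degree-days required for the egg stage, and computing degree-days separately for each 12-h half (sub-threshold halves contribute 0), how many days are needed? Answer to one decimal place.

Day half: max(0, 16.7 − 6.0) × 0.5 = 10.7 × 0.5 = 5.35 DD.
Night half: max(0, 10.2 − 6.0) × 0.5 = 4.2 × 0.5 = 2.10 DD.
Per 24 h: 7.45 DD/day.
Duration = 38 / 7.45 = 5.101 ≈ 5.1 days.

5.1 days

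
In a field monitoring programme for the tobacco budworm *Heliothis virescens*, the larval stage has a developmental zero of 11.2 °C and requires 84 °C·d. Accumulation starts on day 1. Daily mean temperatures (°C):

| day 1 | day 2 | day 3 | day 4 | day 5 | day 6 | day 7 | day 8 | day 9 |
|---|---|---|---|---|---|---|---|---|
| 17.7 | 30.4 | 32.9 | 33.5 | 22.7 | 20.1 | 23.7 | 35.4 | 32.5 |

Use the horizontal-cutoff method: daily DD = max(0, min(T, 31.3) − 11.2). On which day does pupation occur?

Daily DD above 11.2 °C (capped at 20.1): 6.5, 19.2, 20.1, 20.1, 11.5, 8.9, 12.5, 20.1, 20.1.
Cumulative: 6.5, 25.7, 45.8, 65.9, 77.4, 86.3, 98.8, 118.9, 139.0.
The total first reaches 84 DD on day 6.

day 6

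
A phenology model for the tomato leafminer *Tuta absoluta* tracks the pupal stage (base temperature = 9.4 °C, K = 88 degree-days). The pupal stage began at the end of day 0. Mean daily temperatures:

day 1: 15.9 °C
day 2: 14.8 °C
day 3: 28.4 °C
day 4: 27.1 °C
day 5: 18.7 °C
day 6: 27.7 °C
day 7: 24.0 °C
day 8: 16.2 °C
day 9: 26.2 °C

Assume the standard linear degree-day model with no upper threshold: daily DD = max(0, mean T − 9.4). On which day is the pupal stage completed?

Daily DD above 9.4 °C: 6.5, 5.4, 19.0, 17.7, 9.3, 18.3, 14.6, 6.8, 16.8.
Cumulative: 6.5, 11.9, 30.9, 48.6, 57.9, 76.2, 90.8, 97.6, 114.4.
The total first reaches 88 DD on day 7.

day 7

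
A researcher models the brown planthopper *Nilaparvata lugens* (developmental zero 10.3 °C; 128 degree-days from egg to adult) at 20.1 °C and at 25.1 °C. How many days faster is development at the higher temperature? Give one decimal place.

4.4 days

At 20.1 °C: 128 / (20.1 − 10.3) = 128 / 9.8 = 13.061 d.
At 25.1 °C: 128 / (25.1 − 10.3) = 128 / 14.8 = 8.649 d.
Difference = |13.061 − 8.649| = 4.413 ≈ 4.4 days.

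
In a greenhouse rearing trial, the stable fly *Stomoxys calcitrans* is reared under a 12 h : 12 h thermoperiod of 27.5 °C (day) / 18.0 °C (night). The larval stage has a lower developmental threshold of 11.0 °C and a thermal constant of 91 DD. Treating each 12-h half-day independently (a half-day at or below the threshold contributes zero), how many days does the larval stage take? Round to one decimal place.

Day half: max(0, 27.5 − 11.0) × 0.5 = 16.5 × 0.5 = 8.25 DD.
Night half: max(0, 18.0 − 11.0) × 0.5 = 7.0 × 0.5 = 3.50 DD.
Per 24 h: 11.75 DD/day.
Duration = 91 / 11.75 = 7.745 ≈ 7.7 days.

7.7 days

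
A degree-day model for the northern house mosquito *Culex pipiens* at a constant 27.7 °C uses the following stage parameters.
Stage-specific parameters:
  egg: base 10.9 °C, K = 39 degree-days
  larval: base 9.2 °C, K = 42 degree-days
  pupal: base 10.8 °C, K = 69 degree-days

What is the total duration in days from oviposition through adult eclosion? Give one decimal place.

8.7 days

egg: 39 / (27.7 − 10.9) = 39 / 16.8 = 2.321 d.
larval: 42 / (27.7 − 9.2) = 42 / 18.5 = 2.270 d.
pupal: 69 / (27.7 − 10.8) = 69 / 16.9 = 4.083 d.
Sum = 8.675 ≈ 8.7 days.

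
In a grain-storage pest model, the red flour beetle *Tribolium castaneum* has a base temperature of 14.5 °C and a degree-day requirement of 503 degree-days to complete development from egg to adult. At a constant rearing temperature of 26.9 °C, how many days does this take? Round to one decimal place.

40.6 days

Daily accumulation = 26.9 − 14.5 = 12.4 DD/day.
Duration = 503 / 12.4 = 40.565 ≈ 40.6 days.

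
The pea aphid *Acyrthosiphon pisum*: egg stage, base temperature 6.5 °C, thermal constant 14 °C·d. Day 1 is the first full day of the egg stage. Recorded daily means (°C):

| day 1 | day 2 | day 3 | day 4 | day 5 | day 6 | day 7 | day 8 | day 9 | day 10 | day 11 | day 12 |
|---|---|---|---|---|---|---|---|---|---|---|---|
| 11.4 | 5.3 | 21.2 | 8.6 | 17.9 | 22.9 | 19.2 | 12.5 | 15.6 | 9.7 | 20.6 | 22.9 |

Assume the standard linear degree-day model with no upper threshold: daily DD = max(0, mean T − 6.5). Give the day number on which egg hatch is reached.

day 3

Daily DD above 6.5 °C: 4.9, 0.0, 14.7, 2.1, 11.4, 16.4, 12.7, 6.0, 9.1, 3.2, 14.1, 16.4.
Cumulative: 4.9, 4.9, 19.6, 21.7, 33.1, 49.5, 62.2, 68.2, 77.3, 80.5, 94.6, 111.0.
The total first reaches 14 DD on day 3.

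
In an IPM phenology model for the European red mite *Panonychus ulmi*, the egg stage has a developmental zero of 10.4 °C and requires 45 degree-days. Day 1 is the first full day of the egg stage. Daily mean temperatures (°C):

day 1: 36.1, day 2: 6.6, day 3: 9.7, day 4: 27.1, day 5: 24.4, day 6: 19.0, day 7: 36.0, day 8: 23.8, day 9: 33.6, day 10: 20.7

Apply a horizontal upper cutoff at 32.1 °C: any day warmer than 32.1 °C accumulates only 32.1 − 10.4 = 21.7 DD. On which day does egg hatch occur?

day 5

Daily DD above 10.4 °C (capped at 21.7): 21.7, 0.0, 0.0, 16.7, 14.0, 8.6, 21.7, 13.4, 21.7, 10.3.
Cumulative: 21.7, 21.7, 21.7, 38.4, 52.4, 61.0, 82.7, 96.1, 117.8, 128.1.
The total first reaches 45 DD on day 5.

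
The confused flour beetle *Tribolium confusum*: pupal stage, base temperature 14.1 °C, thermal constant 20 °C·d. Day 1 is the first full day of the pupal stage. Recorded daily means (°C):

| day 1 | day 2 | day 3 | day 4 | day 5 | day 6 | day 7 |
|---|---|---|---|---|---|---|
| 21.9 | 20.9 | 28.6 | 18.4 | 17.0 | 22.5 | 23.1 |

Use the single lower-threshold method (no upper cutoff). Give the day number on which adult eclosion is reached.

Daily DD above 14.1 °C: 7.8, 6.8, 14.5, 4.3, 2.9, 8.4, 9.0.
Cumulative: 7.8, 14.6, 29.1, 33.4, 36.3, 44.7, 53.7.
The total first reaches 20 DD on day 3.

day 3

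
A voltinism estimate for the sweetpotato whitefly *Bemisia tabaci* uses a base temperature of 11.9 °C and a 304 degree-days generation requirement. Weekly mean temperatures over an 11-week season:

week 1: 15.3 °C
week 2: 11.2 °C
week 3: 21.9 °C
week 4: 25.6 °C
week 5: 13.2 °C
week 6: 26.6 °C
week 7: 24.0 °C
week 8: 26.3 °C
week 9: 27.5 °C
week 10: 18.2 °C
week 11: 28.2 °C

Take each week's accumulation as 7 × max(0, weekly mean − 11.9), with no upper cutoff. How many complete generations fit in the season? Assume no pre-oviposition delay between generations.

Weekly DD (7 × max(0, T̄ − 11.9)): 23.8, 0.0, 70.0, 95.9, 9.1, 102.9, 84.7, 100.8, 109.2, 44.1, 114.1.
Season total = 754.6 DD.
Complete generations = ⌊754.6 / 304⌋ = 2.

2 generations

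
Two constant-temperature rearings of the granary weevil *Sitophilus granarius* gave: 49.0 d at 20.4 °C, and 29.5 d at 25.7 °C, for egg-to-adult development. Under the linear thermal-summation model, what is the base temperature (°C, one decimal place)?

12.4 °C

Equal thermal constants: D₁(T₁ − T_b) = D₂(T₂ − T_b).
49.0·(20.4 − T_b) = 29.5·(25.7 − T_b)
T_b = (49.0·20.4 − 29.5·25.7) / (49.0 − 29.5) = 241.45 / 19.5 = 12.382 °C ≈ 12.4 °C.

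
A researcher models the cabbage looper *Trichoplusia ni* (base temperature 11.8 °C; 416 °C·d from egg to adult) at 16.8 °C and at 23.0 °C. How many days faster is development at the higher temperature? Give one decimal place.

46.1 days

At 16.8 °C: 416 / (16.8 − 11.8) = 416 / 5.0 = 83.200 d.
At 23.0 °C: 416 / (23.0 − 11.8) = 416 / 11.2 = 37.143 d.
Difference = |83.200 − 37.143| = 46.057 ≈ 46.1 days.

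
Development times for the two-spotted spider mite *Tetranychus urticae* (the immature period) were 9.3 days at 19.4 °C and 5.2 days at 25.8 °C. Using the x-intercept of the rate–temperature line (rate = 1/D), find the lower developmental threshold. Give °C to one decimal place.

Equal thermal constants: D₁(T₁ − T_b) = D₂(T₂ − T_b).
9.3·(19.4 − T_b) = 5.2·(25.8 − T_b)
T_b = (9.3·19.4 − 5.2·25.8) / (9.3 − 5.2) = 46.26 / 4.1 = 11.283 °C ≈ 11.3 °C.

11.3 °C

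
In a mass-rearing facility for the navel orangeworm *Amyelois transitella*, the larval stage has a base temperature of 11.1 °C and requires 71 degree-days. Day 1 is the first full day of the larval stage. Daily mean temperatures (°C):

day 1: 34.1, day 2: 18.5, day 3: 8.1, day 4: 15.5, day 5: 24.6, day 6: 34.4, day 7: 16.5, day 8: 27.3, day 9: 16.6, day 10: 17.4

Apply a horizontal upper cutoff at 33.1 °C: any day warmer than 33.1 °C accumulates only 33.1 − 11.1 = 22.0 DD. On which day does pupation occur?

Daily DD above 11.1 °C (capped at 22.0): 22.0, 7.4, 0.0, 4.4, 13.5, 22.0, 5.4, 16.2, 5.5, 6.3.
Cumulative: 22.0, 29.4, 29.4, 33.8, 47.3, 69.3, 74.7, 90.9, 96.4, 102.7.
The total first reaches 71 DD on day 7.

day 7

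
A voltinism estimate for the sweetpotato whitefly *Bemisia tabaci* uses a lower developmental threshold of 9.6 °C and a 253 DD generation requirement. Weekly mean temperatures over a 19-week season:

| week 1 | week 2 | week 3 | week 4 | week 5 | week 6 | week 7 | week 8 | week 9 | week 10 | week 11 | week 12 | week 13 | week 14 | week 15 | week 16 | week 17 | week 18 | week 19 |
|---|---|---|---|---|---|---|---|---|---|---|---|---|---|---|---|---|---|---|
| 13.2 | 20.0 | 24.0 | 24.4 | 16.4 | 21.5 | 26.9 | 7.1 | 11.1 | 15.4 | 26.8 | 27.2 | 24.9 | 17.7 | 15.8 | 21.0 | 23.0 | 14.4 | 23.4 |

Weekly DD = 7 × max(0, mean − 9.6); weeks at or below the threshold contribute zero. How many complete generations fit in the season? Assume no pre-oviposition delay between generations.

5 generations

Weekly DD (7 × max(0, T̄ − 9.6)): 25.2, 72.8, 100.8, 103.6, 47.6, 83.3, 121.1, 0.0, 10.5, 40.6, 120.4, 123.2, 107.1, 56.7, 43.4, 79.8, 93.8, 33.6, 96.6.
Season total = 1360.1 DD.
Complete generations = ⌊1360.1 / 253⌋ = 5.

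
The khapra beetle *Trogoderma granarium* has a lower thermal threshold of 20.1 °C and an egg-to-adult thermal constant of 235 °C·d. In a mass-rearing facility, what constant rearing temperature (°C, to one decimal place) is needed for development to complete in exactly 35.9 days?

Required daily accumulation = 235 / 35.9 = 6.546 DD/day.
T = T_base + 6.546 = 20.1 + 6.546 = 26.646 ≈ 26.6 °C.

26.6 °C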